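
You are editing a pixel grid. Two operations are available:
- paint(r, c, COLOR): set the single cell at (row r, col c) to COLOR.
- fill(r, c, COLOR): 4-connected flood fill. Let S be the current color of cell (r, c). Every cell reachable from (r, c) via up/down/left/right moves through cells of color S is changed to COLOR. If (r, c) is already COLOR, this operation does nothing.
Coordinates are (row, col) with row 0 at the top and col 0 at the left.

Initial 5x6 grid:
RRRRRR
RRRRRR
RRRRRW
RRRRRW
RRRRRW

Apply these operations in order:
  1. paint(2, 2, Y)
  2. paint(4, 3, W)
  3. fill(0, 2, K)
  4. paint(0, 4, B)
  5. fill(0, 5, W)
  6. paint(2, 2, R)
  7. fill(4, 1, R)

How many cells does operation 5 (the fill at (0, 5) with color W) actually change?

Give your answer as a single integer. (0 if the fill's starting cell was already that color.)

Answer: 24

Derivation:
After op 1 paint(2,2,Y):
RRRRRR
RRRRRR
RRYRRW
RRRRRW
RRRRRW
After op 2 paint(4,3,W):
RRRRRR
RRRRRR
RRYRRW
RRRRRW
RRRWRW
After op 3 fill(0,2,K) [25 cells changed]:
KKKKKK
KKKKKK
KKYKKW
KKKKKW
KKKWKW
After op 4 paint(0,4,B):
KKKKBK
KKKKKK
KKYKKW
KKKKKW
KKKWKW
After op 5 fill(0,5,W) [24 cells changed]:
WWWWBW
WWWWWW
WWYWWW
WWWWWW
WWWWWW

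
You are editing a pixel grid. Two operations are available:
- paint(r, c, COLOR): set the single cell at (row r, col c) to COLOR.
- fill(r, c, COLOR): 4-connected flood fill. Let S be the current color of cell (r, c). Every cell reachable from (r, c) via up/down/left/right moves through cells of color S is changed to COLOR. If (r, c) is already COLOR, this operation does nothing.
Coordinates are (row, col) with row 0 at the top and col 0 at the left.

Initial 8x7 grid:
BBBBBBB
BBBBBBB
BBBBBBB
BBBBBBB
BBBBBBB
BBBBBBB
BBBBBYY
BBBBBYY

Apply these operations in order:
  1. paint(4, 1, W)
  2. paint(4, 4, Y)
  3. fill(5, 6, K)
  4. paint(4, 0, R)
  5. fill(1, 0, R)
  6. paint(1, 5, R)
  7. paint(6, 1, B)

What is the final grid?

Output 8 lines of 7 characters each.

Answer: RRRRRRR
RRRRRRR
RRRRRRR
RRRRRRR
RWRRYRR
RRRRRRR
RBRRRYY
RRRRRYY

Derivation:
After op 1 paint(4,1,W):
BBBBBBB
BBBBBBB
BBBBBBB
BBBBBBB
BWBBBBB
BBBBBBB
BBBBBYY
BBBBBYY
After op 2 paint(4,4,Y):
BBBBBBB
BBBBBBB
BBBBBBB
BBBBBBB
BWBBYBB
BBBBBBB
BBBBBYY
BBBBBYY
After op 3 fill(5,6,K) [50 cells changed]:
KKKKKKK
KKKKKKK
KKKKKKK
KKKKKKK
KWKKYKK
KKKKKKK
KKKKKYY
KKKKKYY
After op 4 paint(4,0,R):
KKKKKKK
KKKKKKK
KKKKKKK
KKKKKKK
RWKKYKK
KKKKKKK
KKKKKYY
KKKKKYY
After op 5 fill(1,0,R) [49 cells changed]:
RRRRRRR
RRRRRRR
RRRRRRR
RRRRRRR
RWRRYRR
RRRRRRR
RRRRRYY
RRRRRYY
After op 6 paint(1,5,R):
RRRRRRR
RRRRRRR
RRRRRRR
RRRRRRR
RWRRYRR
RRRRRRR
RRRRRYY
RRRRRYY
After op 7 paint(6,1,B):
RRRRRRR
RRRRRRR
RRRRRRR
RRRRRRR
RWRRYRR
RRRRRRR
RBRRRYY
RRRRRYY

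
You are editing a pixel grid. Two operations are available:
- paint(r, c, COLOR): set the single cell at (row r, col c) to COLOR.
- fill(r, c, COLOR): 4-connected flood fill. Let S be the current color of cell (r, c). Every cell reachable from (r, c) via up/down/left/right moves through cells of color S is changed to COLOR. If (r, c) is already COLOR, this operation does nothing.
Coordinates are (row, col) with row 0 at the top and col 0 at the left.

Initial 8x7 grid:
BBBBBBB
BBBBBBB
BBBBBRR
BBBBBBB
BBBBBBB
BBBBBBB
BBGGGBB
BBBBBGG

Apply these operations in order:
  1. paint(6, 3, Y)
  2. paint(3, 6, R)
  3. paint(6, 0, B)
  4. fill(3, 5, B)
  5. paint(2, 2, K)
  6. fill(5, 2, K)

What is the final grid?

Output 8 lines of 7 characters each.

Answer: KKKKKKK
KKKKKKK
KKKKKRR
KKKKKKR
KKKKKKK
KKKKKKK
KKGYGKK
KKKKKGG

Derivation:
After op 1 paint(6,3,Y):
BBBBBBB
BBBBBBB
BBBBBRR
BBBBBBB
BBBBBBB
BBBBBBB
BBGYGBB
BBBBBGG
After op 2 paint(3,6,R):
BBBBBBB
BBBBBBB
BBBBBRR
BBBBBBR
BBBBBBB
BBBBBBB
BBGYGBB
BBBBBGG
After op 3 paint(6,0,B):
BBBBBBB
BBBBBBB
BBBBBRR
BBBBBBR
BBBBBBB
BBBBBBB
BBGYGBB
BBBBBGG
After op 4 fill(3,5,B) [0 cells changed]:
BBBBBBB
BBBBBBB
BBBBBRR
BBBBBBR
BBBBBBB
BBBBBBB
BBGYGBB
BBBBBGG
After op 5 paint(2,2,K):
BBBBBBB
BBBBBBB
BBKBBRR
BBBBBBR
BBBBBBB
BBBBBBB
BBGYGBB
BBBBBGG
After op 6 fill(5,2,K) [47 cells changed]:
KKKKKKK
KKKKKKK
KKKKKRR
KKKKKKR
KKKKKKK
KKKKKKK
KKGYGKK
KKKKKGG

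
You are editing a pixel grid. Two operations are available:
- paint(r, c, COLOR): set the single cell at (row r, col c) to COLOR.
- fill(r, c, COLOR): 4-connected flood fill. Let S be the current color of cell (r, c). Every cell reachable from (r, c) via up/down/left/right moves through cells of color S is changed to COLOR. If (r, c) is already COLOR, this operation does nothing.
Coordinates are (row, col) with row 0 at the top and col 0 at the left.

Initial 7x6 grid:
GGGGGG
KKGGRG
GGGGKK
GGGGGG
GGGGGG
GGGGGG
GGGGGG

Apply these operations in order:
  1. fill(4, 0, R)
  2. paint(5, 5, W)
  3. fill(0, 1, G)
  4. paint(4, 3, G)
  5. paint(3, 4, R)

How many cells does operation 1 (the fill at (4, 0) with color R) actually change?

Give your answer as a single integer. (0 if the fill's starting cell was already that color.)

After op 1 fill(4,0,R) [37 cells changed]:
RRRRRR
KKRRRR
RRRRKK
RRRRRR
RRRRRR
RRRRRR
RRRRRR

Answer: 37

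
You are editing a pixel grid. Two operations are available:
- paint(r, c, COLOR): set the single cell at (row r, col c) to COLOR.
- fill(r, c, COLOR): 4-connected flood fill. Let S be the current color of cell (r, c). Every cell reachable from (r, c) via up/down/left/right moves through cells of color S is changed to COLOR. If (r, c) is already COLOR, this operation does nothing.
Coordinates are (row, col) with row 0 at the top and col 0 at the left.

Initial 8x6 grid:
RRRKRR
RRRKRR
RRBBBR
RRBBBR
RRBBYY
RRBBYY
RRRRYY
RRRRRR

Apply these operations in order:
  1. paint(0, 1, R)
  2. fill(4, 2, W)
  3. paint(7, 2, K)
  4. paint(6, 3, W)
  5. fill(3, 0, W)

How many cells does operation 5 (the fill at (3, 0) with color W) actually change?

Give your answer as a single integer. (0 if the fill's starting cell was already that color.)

Answer: 19

Derivation:
After op 1 paint(0,1,R):
RRRKRR
RRRKRR
RRBBBR
RRBBBR
RRBBYY
RRBBYY
RRRRYY
RRRRRR
After op 2 fill(4,2,W) [10 cells changed]:
RRRKRR
RRRKRR
RRWWWR
RRWWWR
RRWWYY
RRWWYY
RRRRYY
RRRRRR
After op 3 paint(7,2,K):
RRRKRR
RRRKRR
RRWWWR
RRWWWR
RRWWYY
RRWWYY
RRRRYY
RRKRRR
After op 4 paint(6,3,W):
RRRKRR
RRRKRR
RRWWWR
RRWWWR
RRWWYY
RRWWYY
RRRWYY
RRKRRR
After op 5 fill(3,0,W) [19 cells changed]:
WWWKRR
WWWKRR
WWWWWR
WWWWWR
WWWWYY
WWWWYY
WWWWYY
WWKRRR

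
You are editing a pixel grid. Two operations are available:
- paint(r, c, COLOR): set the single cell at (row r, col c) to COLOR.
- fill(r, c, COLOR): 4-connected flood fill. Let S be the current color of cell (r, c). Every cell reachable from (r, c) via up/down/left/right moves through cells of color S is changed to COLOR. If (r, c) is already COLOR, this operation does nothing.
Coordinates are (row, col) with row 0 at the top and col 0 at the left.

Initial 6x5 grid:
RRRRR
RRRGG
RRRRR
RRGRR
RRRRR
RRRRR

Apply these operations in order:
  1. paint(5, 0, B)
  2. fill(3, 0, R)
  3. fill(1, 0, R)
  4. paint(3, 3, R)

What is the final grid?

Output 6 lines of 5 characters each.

After op 1 paint(5,0,B):
RRRRR
RRRGG
RRRRR
RRGRR
RRRRR
BRRRR
After op 2 fill(3,0,R) [0 cells changed]:
RRRRR
RRRGG
RRRRR
RRGRR
RRRRR
BRRRR
After op 3 fill(1,0,R) [0 cells changed]:
RRRRR
RRRGG
RRRRR
RRGRR
RRRRR
BRRRR
After op 4 paint(3,3,R):
RRRRR
RRRGG
RRRRR
RRGRR
RRRRR
BRRRR

Answer: RRRRR
RRRGG
RRRRR
RRGRR
RRRRR
BRRRR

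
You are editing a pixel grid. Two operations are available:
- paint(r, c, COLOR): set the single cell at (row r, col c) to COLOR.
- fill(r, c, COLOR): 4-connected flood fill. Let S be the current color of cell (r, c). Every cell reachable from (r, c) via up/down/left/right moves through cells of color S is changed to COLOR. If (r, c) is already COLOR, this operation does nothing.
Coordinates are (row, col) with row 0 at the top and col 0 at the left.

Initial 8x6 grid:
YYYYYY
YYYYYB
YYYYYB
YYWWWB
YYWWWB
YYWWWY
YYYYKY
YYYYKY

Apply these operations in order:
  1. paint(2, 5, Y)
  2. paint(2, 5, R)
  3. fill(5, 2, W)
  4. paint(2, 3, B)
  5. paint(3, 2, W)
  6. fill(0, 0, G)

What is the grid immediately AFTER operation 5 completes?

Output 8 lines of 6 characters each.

Answer: YYYYYY
YYYYYB
YYYBYR
YYWWWB
YYWWWB
YYWWWY
YYYYKY
YYYYKY

Derivation:
After op 1 paint(2,5,Y):
YYYYYY
YYYYYB
YYYYYY
YYWWWB
YYWWWB
YYWWWY
YYYYKY
YYYYKY
After op 2 paint(2,5,R):
YYYYYY
YYYYYB
YYYYYR
YYWWWB
YYWWWB
YYWWWY
YYYYKY
YYYYKY
After op 3 fill(5,2,W) [0 cells changed]:
YYYYYY
YYYYYB
YYYYYR
YYWWWB
YYWWWB
YYWWWY
YYYYKY
YYYYKY
After op 4 paint(2,3,B):
YYYYYY
YYYYYB
YYYBYR
YYWWWB
YYWWWB
YYWWWY
YYYYKY
YYYYKY
After op 5 paint(3,2,W):
YYYYYY
YYYYYB
YYYBYR
YYWWWB
YYWWWB
YYWWWY
YYYYKY
YYYYKY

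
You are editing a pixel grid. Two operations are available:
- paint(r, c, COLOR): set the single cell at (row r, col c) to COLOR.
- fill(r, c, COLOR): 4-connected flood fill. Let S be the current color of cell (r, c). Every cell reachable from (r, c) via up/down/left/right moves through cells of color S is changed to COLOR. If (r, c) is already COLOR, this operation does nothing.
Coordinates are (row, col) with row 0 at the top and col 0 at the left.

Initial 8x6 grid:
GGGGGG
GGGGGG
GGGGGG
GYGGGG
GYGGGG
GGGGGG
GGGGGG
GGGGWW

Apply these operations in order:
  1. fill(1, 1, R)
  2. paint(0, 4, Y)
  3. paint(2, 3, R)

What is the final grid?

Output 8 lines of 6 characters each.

After op 1 fill(1,1,R) [44 cells changed]:
RRRRRR
RRRRRR
RRRRRR
RYRRRR
RYRRRR
RRRRRR
RRRRRR
RRRRWW
After op 2 paint(0,4,Y):
RRRRYR
RRRRRR
RRRRRR
RYRRRR
RYRRRR
RRRRRR
RRRRRR
RRRRWW
After op 3 paint(2,3,R):
RRRRYR
RRRRRR
RRRRRR
RYRRRR
RYRRRR
RRRRRR
RRRRRR
RRRRWW

Answer: RRRRYR
RRRRRR
RRRRRR
RYRRRR
RYRRRR
RRRRRR
RRRRRR
RRRRWW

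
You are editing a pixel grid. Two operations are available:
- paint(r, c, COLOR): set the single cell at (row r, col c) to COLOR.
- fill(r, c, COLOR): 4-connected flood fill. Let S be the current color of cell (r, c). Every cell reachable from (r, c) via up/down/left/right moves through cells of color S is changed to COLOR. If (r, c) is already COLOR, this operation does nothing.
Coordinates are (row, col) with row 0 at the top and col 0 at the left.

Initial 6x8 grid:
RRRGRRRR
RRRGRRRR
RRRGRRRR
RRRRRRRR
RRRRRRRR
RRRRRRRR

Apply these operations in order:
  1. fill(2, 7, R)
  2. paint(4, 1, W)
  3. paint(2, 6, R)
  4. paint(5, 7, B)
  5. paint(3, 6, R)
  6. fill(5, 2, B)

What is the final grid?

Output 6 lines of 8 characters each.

Answer: BBBGBBBB
BBBGBBBB
BBBGBBBB
BBBBBBBB
BWBBBBBB
BBBBBBBB

Derivation:
After op 1 fill(2,7,R) [0 cells changed]:
RRRGRRRR
RRRGRRRR
RRRGRRRR
RRRRRRRR
RRRRRRRR
RRRRRRRR
After op 2 paint(4,1,W):
RRRGRRRR
RRRGRRRR
RRRGRRRR
RRRRRRRR
RWRRRRRR
RRRRRRRR
After op 3 paint(2,6,R):
RRRGRRRR
RRRGRRRR
RRRGRRRR
RRRRRRRR
RWRRRRRR
RRRRRRRR
After op 4 paint(5,7,B):
RRRGRRRR
RRRGRRRR
RRRGRRRR
RRRRRRRR
RWRRRRRR
RRRRRRRB
After op 5 paint(3,6,R):
RRRGRRRR
RRRGRRRR
RRRGRRRR
RRRRRRRR
RWRRRRRR
RRRRRRRB
After op 6 fill(5,2,B) [43 cells changed]:
BBBGBBBB
BBBGBBBB
BBBGBBBB
BBBBBBBB
BWBBBBBB
BBBBBBBB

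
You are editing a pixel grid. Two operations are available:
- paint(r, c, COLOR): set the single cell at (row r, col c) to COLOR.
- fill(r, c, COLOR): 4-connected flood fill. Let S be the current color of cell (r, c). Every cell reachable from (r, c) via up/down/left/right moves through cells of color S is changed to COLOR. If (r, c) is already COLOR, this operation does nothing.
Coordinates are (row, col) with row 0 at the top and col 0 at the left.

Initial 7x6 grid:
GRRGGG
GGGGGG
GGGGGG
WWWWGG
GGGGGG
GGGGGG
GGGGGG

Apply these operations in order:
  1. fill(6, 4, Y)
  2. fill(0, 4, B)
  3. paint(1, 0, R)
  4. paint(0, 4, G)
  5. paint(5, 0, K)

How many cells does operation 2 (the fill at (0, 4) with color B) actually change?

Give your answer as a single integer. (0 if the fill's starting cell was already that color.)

Answer: 36

Derivation:
After op 1 fill(6,4,Y) [36 cells changed]:
YRRYYY
YYYYYY
YYYYYY
WWWWYY
YYYYYY
YYYYYY
YYYYYY
After op 2 fill(0,4,B) [36 cells changed]:
BRRBBB
BBBBBB
BBBBBB
WWWWBB
BBBBBB
BBBBBB
BBBBBB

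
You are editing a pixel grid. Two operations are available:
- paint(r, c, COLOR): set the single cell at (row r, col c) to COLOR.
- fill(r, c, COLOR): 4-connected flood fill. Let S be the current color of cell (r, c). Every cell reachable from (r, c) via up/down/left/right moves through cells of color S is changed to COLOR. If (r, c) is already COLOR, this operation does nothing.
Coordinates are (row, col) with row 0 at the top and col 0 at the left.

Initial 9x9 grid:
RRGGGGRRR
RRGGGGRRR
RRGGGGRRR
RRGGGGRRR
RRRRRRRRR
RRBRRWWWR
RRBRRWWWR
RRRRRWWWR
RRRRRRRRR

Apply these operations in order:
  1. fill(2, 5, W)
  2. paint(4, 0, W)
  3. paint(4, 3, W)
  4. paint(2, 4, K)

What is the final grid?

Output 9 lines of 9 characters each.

After op 1 fill(2,5,W) [16 cells changed]:
RRWWWWRRR
RRWWWWRRR
RRWWWWRRR
RRWWWWRRR
RRRRRRRRR
RRBRRWWWR
RRBRRWWWR
RRRRRWWWR
RRRRRRRRR
After op 2 paint(4,0,W):
RRWWWWRRR
RRWWWWRRR
RRWWWWRRR
RRWWWWRRR
WRRRRRRRR
RRBRRWWWR
RRBRRWWWR
RRRRRWWWR
RRRRRRRRR
After op 3 paint(4,3,W):
RRWWWWRRR
RRWWWWRRR
RRWWWWRRR
RRWWWWRRR
WRRWRRRRR
RRBRRWWWR
RRBRRWWWR
RRRRRWWWR
RRRRRRRRR
After op 4 paint(2,4,K):
RRWWWWRRR
RRWWWWRRR
RRWWKWRRR
RRWWWWRRR
WRRWRRRRR
RRBRRWWWR
RRBRRWWWR
RRRRRWWWR
RRRRRRRRR

Answer: RRWWWWRRR
RRWWWWRRR
RRWWKWRRR
RRWWWWRRR
WRRWRRRRR
RRBRRWWWR
RRBRRWWWR
RRRRRWWWR
RRRRRRRRR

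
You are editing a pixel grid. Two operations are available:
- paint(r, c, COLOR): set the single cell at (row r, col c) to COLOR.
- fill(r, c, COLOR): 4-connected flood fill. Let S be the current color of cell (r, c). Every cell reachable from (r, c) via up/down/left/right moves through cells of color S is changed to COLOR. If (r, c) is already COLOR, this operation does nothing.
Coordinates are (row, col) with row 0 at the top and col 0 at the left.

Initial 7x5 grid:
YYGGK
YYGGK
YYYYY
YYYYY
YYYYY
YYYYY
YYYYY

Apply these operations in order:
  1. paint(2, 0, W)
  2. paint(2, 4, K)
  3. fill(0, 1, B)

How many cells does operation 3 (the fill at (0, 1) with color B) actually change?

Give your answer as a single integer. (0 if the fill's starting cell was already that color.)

After op 1 paint(2,0,W):
YYGGK
YYGGK
WYYYY
YYYYY
YYYYY
YYYYY
YYYYY
After op 2 paint(2,4,K):
YYGGK
YYGGK
WYYYK
YYYYY
YYYYY
YYYYY
YYYYY
After op 3 fill(0,1,B) [27 cells changed]:
BBGGK
BBGGK
WBBBK
BBBBB
BBBBB
BBBBB
BBBBB

Answer: 27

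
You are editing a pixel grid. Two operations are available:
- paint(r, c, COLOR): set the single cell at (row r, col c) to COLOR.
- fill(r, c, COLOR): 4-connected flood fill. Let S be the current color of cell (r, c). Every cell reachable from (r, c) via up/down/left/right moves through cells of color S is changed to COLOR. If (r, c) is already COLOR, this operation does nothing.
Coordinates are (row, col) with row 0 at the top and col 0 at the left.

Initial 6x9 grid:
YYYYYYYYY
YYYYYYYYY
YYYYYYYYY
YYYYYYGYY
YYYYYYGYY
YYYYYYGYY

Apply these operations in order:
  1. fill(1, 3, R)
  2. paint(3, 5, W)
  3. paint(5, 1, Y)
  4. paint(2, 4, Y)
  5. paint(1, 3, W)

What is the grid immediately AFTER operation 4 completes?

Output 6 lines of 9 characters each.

Answer: RRRRRRRRR
RRRRRRRRR
RRRRYRRRR
RRRRRWGRR
RRRRRRGRR
RYRRRRGRR

Derivation:
After op 1 fill(1,3,R) [51 cells changed]:
RRRRRRRRR
RRRRRRRRR
RRRRRRRRR
RRRRRRGRR
RRRRRRGRR
RRRRRRGRR
After op 2 paint(3,5,W):
RRRRRRRRR
RRRRRRRRR
RRRRRRRRR
RRRRRWGRR
RRRRRRGRR
RRRRRRGRR
After op 3 paint(5,1,Y):
RRRRRRRRR
RRRRRRRRR
RRRRRRRRR
RRRRRWGRR
RRRRRRGRR
RYRRRRGRR
After op 4 paint(2,4,Y):
RRRRRRRRR
RRRRRRRRR
RRRRYRRRR
RRRRRWGRR
RRRRRRGRR
RYRRRRGRR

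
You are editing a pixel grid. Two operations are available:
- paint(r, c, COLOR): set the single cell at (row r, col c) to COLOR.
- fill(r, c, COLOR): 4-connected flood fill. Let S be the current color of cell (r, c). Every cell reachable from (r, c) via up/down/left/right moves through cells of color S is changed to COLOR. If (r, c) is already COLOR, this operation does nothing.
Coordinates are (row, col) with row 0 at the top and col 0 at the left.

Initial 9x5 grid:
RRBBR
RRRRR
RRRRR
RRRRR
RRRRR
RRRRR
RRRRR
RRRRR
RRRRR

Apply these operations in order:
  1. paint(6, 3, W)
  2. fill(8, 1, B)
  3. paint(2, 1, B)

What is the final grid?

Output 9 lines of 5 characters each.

After op 1 paint(6,3,W):
RRBBR
RRRRR
RRRRR
RRRRR
RRRRR
RRRRR
RRRWR
RRRRR
RRRRR
After op 2 fill(8,1,B) [42 cells changed]:
BBBBB
BBBBB
BBBBB
BBBBB
BBBBB
BBBBB
BBBWB
BBBBB
BBBBB
After op 3 paint(2,1,B):
BBBBB
BBBBB
BBBBB
BBBBB
BBBBB
BBBBB
BBBWB
BBBBB
BBBBB

Answer: BBBBB
BBBBB
BBBBB
BBBBB
BBBBB
BBBBB
BBBWB
BBBBB
BBBBB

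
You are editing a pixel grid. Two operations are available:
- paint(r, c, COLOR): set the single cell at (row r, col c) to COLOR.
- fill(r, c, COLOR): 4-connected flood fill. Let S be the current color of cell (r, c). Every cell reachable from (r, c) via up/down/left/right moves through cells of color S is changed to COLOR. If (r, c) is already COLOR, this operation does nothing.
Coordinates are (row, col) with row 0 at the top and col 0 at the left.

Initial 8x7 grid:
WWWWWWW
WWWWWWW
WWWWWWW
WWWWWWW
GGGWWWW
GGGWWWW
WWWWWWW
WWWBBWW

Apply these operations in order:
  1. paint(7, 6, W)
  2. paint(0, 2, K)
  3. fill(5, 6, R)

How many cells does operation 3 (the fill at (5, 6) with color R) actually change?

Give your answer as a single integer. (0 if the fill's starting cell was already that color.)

Answer: 47

Derivation:
After op 1 paint(7,6,W):
WWWWWWW
WWWWWWW
WWWWWWW
WWWWWWW
GGGWWWW
GGGWWWW
WWWWWWW
WWWBBWW
After op 2 paint(0,2,K):
WWKWWWW
WWWWWWW
WWWWWWW
WWWWWWW
GGGWWWW
GGGWWWW
WWWWWWW
WWWBBWW
After op 3 fill(5,6,R) [47 cells changed]:
RRKRRRR
RRRRRRR
RRRRRRR
RRRRRRR
GGGRRRR
GGGRRRR
RRRRRRR
RRRBBRR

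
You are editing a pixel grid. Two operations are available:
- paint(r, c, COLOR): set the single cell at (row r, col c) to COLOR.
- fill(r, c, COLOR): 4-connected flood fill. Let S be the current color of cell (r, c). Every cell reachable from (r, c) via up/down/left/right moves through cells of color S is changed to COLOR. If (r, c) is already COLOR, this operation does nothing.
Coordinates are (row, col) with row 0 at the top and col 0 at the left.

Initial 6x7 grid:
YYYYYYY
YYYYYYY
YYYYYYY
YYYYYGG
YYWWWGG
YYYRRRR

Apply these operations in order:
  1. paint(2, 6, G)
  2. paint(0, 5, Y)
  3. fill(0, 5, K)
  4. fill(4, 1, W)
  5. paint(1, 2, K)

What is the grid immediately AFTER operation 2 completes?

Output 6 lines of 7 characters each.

After op 1 paint(2,6,G):
YYYYYYY
YYYYYYY
YYYYYYG
YYYYYGG
YYWWWGG
YYYRRRR
After op 2 paint(0,5,Y):
YYYYYYY
YYYYYYY
YYYYYYG
YYYYYGG
YYWWWGG
YYYRRRR

Answer: YYYYYYY
YYYYYYY
YYYYYYG
YYYYYGG
YYWWWGG
YYYRRRR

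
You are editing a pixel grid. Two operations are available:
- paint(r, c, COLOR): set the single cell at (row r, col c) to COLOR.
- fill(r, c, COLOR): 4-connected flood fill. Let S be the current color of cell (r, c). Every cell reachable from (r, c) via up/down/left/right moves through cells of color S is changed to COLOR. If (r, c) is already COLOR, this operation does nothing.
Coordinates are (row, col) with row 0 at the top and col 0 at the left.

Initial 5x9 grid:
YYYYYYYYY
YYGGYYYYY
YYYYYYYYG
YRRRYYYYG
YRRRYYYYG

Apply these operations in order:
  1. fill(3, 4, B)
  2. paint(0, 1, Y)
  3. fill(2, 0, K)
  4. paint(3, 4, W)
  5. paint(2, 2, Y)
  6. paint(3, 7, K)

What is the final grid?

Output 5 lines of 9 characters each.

Answer: KYKKKKKKK
KKGGKKKKK
KKYKKKKKG
KRRRWKKKG
KRRRKKKKG

Derivation:
After op 1 fill(3,4,B) [34 cells changed]:
BBBBBBBBB
BBGGBBBBB
BBBBBBBBG
BRRRBBBBG
BRRRBBBBG
After op 2 paint(0,1,Y):
BYBBBBBBB
BBGGBBBBB
BBBBBBBBG
BRRRBBBBG
BRRRBBBBG
After op 3 fill(2,0,K) [33 cells changed]:
KYKKKKKKK
KKGGKKKKK
KKKKKKKKG
KRRRKKKKG
KRRRKKKKG
After op 4 paint(3,4,W):
KYKKKKKKK
KKGGKKKKK
KKKKKKKKG
KRRRWKKKG
KRRRKKKKG
After op 5 paint(2,2,Y):
KYKKKKKKK
KKGGKKKKK
KKYKKKKKG
KRRRWKKKG
KRRRKKKKG
After op 6 paint(3,7,K):
KYKKKKKKK
KKGGKKKKK
KKYKKKKKG
KRRRWKKKG
KRRRKKKKG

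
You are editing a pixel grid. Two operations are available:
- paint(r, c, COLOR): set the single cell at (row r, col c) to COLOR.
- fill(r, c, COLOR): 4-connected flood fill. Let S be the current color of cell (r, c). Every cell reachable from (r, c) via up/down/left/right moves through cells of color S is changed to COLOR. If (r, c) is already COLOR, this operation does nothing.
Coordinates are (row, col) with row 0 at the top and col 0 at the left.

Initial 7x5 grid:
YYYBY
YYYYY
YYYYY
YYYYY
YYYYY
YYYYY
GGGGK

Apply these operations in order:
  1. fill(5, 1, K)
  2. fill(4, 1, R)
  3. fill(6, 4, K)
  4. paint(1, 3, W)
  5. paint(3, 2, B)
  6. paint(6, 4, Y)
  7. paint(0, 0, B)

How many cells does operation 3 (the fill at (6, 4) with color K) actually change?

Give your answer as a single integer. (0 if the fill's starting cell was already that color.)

After op 1 fill(5,1,K) [29 cells changed]:
KKKBK
KKKKK
KKKKK
KKKKK
KKKKK
KKKKK
GGGGK
After op 2 fill(4,1,R) [30 cells changed]:
RRRBR
RRRRR
RRRRR
RRRRR
RRRRR
RRRRR
GGGGR
After op 3 fill(6,4,K) [30 cells changed]:
KKKBK
KKKKK
KKKKK
KKKKK
KKKKK
KKKKK
GGGGK

Answer: 30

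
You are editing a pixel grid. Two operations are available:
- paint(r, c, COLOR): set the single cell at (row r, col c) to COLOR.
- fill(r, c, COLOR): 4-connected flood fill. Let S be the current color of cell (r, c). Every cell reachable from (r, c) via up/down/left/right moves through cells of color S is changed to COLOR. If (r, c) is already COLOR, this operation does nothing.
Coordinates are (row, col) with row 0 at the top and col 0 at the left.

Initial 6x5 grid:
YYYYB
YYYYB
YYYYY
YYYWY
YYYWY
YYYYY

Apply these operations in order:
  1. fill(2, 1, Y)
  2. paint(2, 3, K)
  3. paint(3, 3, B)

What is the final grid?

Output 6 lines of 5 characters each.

After op 1 fill(2,1,Y) [0 cells changed]:
YYYYB
YYYYB
YYYYY
YYYWY
YYYWY
YYYYY
After op 2 paint(2,3,K):
YYYYB
YYYYB
YYYKY
YYYWY
YYYWY
YYYYY
After op 3 paint(3,3,B):
YYYYB
YYYYB
YYYKY
YYYBY
YYYWY
YYYYY

Answer: YYYYB
YYYYB
YYYKY
YYYBY
YYYWY
YYYYY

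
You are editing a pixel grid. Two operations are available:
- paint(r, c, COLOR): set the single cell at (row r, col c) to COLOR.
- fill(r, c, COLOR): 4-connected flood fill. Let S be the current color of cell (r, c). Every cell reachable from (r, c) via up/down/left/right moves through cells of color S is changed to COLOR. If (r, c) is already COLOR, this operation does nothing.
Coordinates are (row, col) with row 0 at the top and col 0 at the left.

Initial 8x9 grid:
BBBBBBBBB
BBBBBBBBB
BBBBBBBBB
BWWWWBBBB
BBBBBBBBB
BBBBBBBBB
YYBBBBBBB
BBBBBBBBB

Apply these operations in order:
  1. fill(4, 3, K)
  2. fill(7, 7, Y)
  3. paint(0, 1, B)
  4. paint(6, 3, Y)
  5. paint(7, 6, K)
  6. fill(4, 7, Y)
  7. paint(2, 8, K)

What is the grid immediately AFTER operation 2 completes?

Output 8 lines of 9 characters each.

Answer: YYYYYYYYY
YYYYYYYYY
YYYYYYYYY
YWWWWYYYY
YYYYYYYYY
YYYYYYYYY
YYYYYYYYY
YYYYYYYYY

Derivation:
After op 1 fill(4,3,K) [66 cells changed]:
KKKKKKKKK
KKKKKKKKK
KKKKKKKKK
KWWWWKKKK
KKKKKKKKK
KKKKKKKKK
YYKKKKKKK
KKKKKKKKK
After op 2 fill(7,7,Y) [66 cells changed]:
YYYYYYYYY
YYYYYYYYY
YYYYYYYYY
YWWWWYYYY
YYYYYYYYY
YYYYYYYYY
YYYYYYYYY
YYYYYYYYY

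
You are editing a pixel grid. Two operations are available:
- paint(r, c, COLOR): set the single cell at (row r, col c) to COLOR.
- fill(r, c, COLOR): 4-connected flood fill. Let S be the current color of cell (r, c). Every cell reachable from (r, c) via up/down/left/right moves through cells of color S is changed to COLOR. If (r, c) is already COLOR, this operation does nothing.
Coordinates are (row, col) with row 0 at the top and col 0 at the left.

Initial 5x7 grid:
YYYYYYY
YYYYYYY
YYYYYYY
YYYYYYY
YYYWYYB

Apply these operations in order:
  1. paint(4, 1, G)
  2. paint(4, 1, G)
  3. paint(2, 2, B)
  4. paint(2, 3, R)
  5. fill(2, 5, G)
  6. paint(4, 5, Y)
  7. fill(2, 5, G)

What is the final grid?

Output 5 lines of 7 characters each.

Answer: GGGGGGG
GGGGGGG
GGBRGGG
GGGGGGG
GGGWGYB

Derivation:
After op 1 paint(4,1,G):
YYYYYYY
YYYYYYY
YYYYYYY
YYYYYYY
YGYWYYB
After op 2 paint(4,1,G):
YYYYYYY
YYYYYYY
YYYYYYY
YYYYYYY
YGYWYYB
After op 3 paint(2,2,B):
YYYYYYY
YYYYYYY
YYBYYYY
YYYYYYY
YGYWYYB
After op 4 paint(2,3,R):
YYYYYYY
YYYYYYY
YYBRYYY
YYYYYYY
YGYWYYB
After op 5 fill(2,5,G) [30 cells changed]:
GGGGGGG
GGGGGGG
GGBRGGG
GGGGGGG
GGGWGGB
After op 6 paint(4,5,Y):
GGGGGGG
GGGGGGG
GGBRGGG
GGGGGGG
GGGWGYB
After op 7 fill(2,5,G) [0 cells changed]:
GGGGGGG
GGGGGGG
GGBRGGG
GGGGGGG
GGGWGYB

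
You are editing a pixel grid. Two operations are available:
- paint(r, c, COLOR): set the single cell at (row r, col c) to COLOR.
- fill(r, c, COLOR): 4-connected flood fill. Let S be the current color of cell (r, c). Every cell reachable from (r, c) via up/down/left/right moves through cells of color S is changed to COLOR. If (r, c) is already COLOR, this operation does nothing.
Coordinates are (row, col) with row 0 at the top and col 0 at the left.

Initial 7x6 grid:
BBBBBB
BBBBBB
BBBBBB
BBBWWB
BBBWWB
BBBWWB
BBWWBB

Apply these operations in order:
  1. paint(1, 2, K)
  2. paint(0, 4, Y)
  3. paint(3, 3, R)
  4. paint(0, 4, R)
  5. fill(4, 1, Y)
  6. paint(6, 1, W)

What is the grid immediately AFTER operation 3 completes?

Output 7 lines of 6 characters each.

Answer: BBBBYB
BBKBBB
BBBBBB
BBBRWB
BBBWWB
BBBWWB
BBWWBB

Derivation:
After op 1 paint(1,2,K):
BBBBBB
BBKBBB
BBBBBB
BBBWWB
BBBWWB
BBBWWB
BBWWBB
After op 2 paint(0,4,Y):
BBBBYB
BBKBBB
BBBBBB
BBBWWB
BBBWWB
BBBWWB
BBWWBB
After op 3 paint(3,3,R):
BBBBYB
BBKBBB
BBBBBB
BBBRWB
BBBWWB
BBBWWB
BBWWBB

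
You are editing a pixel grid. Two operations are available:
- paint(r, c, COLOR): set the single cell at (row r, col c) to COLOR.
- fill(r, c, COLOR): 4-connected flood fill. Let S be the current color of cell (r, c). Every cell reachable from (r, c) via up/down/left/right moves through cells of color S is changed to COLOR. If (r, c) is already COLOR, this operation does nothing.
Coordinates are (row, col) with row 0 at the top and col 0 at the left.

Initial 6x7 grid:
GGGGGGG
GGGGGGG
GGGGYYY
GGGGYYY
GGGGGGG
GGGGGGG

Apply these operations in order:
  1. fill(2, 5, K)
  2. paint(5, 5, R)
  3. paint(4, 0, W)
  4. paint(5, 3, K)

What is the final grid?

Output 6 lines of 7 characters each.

After op 1 fill(2,5,K) [6 cells changed]:
GGGGGGG
GGGGGGG
GGGGKKK
GGGGKKK
GGGGGGG
GGGGGGG
After op 2 paint(5,5,R):
GGGGGGG
GGGGGGG
GGGGKKK
GGGGKKK
GGGGGGG
GGGGGRG
After op 3 paint(4,0,W):
GGGGGGG
GGGGGGG
GGGGKKK
GGGGKKK
WGGGGGG
GGGGGRG
After op 4 paint(5,3,K):
GGGGGGG
GGGGGGG
GGGGKKK
GGGGKKK
WGGGGGG
GGGKGRG

Answer: GGGGGGG
GGGGGGG
GGGGKKK
GGGGKKK
WGGGGGG
GGGKGRG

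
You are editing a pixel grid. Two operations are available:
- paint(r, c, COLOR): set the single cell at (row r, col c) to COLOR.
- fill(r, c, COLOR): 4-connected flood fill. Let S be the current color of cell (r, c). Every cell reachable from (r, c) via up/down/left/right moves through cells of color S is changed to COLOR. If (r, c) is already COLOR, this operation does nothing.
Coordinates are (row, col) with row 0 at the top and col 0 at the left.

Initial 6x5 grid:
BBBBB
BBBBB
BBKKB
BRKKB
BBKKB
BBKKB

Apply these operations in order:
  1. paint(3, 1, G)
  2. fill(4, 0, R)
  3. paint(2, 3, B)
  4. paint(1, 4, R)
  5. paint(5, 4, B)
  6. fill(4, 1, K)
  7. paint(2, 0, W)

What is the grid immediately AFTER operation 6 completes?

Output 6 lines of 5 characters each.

After op 1 paint(3,1,G):
BBBBB
BBBBB
BBKKB
BGKKB
BBKKB
BBKKB
After op 2 fill(4,0,R) [21 cells changed]:
RRRRR
RRRRR
RRKKR
RGKKR
RRKKR
RRKKR
After op 3 paint(2,3,B):
RRRRR
RRRRR
RRKBR
RGKKR
RRKKR
RRKKR
After op 4 paint(1,4,R):
RRRRR
RRRRR
RRKBR
RGKKR
RRKKR
RRKKR
After op 5 paint(5,4,B):
RRRRR
RRRRR
RRKBR
RGKKR
RRKKR
RRKKB
After op 6 fill(4,1,K) [20 cells changed]:
KKKKK
KKKKK
KKKBK
KGKKK
KKKKK
KKKKB

Answer: KKKKK
KKKKK
KKKBK
KGKKK
KKKKK
KKKKB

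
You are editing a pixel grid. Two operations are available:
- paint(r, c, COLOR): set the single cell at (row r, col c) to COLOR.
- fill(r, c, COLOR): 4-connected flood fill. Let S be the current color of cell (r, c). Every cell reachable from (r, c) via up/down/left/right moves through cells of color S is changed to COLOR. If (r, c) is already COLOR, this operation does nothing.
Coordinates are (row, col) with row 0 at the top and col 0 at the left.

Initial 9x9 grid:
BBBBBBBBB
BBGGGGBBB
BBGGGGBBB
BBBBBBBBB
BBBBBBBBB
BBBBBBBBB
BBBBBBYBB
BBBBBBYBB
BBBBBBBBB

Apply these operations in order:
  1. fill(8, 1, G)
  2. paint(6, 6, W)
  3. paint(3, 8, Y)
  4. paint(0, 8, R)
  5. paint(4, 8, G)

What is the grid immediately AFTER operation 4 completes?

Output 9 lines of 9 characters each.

After op 1 fill(8,1,G) [71 cells changed]:
GGGGGGGGG
GGGGGGGGG
GGGGGGGGG
GGGGGGGGG
GGGGGGGGG
GGGGGGGGG
GGGGGGYGG
GGGGGGYGG
GGGGGGGGG
After op 2 paint(6,6,W):
GGGGGGGGG
GGGGGGGGG
GGGGGGGGG
GGGGGGGGG
GGGGGGGGG
GGGGGGGGG
GGGGGGWGG
GGGGGGYGG
GGGGGGGGG
After op 3 paint(3,8,Y):
GGGGGGGGG
GGGGGGGGG
GGGGGGGGG
GGGGGGGGY
GGGGGGGGG
GGGGGGGGG
GGGGGGWGG
GGGGGGYGG
GGGGGGGGG
After op 4 paint(0,8,R):
GGGGGGGGR
GGGGGGGGG
GGGGGGGGG
GGGGGGGGY
GGGGGGGGG
GGGGGGGGG
GGGGGGWGG
GGGGGGYGG
GGGGGGGGG

Answer: GGGGGGGGR
GGGGGGGGG
GGGGGGGGG
GGGGGGGGY
GGGGGGGGG
GGGGGGGGG
GGGGGGWGG
GGGGGGYGG
GGGGGGGGG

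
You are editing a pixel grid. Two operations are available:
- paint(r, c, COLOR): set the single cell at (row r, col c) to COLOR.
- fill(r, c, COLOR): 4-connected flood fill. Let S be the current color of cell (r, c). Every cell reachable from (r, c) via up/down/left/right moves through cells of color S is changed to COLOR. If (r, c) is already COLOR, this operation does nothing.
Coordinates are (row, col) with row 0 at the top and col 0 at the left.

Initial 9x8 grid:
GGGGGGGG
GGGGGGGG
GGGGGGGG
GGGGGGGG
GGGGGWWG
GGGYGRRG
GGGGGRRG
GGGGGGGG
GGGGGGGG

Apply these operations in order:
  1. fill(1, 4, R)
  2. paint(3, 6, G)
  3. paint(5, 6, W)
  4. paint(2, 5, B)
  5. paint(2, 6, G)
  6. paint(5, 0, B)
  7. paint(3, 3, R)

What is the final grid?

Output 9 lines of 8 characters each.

After op 1 fill(1,4,R) [65 cells changed]:
RRRRRRRR
RRRRRRRR
RRRRRRRR
RRRRRRRR
RRRRRWWR
RRRYRRRR
RRRRRRRR
RRRRRRRR
RRRRRRRR
After op 2 paint(3,6,G):
RRRRRRRR
RRRRRRRR
RRRRRRRR
RRRRRRGR
RRRRRWWR
RRRYRRRR
RRRRRRRR
RRRRRRRR
RRRRRRRR
After op 3 paint(5,6,W):
RRRRRRRR
RRRRRRRR
RRRRRRRR
RRRRRRGR
RRRRRWWR
RRRYRRWR
RRRRRRRR
RRRRRRRR
RRRRRRRR
After op 4 paint(2,5,B):
RRRRRRRR
RRRRRRRR
RRRRRBRR
RRRRRRGR
RRRRRWWR
RRRYRRWR
RRRRRRRR
RRRRRRRR
RRRRRRRR
After op 5 paint(2,6,G):
RRRRRRRR
RRRRRRRR
RRRRRBGR
RRRRRRGR
RRRRRWWR
RRRYRRWR
RRRRRRRR
RRRRRRRR
RRRRRRRR
After op 6 paint(5,0,B):
RRRRRRRR
RRRRRRRR
RRRRRBGR
RRRRRRGR
RRRRRWWR
BRRYRRWR
RRRRRRRR
RRRRRRRR
RRRRRRRR
After op 7 paint(3,3,R):
RRRRRRRR
RRRRRRRR
RRRRRBGR
RRRRRRGR
RRRRRWWR
BRRYRRWR
RRRRRRRR
RRRRRRRR
RRRRRRRR

Answer: RRRRRRRR
RRRRRRRR
RRRRRBGR
RRRRRRGR
RRRRRWWR
BRRYRRWR
RRRRRRRR
RRRRRRRR
RRRRRRRR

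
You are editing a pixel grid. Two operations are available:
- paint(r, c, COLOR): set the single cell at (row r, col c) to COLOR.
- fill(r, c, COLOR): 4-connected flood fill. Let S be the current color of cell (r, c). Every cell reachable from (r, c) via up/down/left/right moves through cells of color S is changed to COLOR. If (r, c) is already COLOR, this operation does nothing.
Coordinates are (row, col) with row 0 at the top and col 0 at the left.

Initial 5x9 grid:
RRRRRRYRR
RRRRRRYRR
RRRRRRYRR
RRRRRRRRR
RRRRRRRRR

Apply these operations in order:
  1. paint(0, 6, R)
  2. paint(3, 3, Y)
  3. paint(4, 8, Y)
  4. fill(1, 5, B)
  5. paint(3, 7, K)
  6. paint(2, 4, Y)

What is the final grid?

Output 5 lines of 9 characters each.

After op 1 paint(0,6,R):
RRRRRRRRR
RRRRRRYRR
RRRRRRYRR
RRRRRRRRR
RRRRRRRRR
After op 2 paint(3,3,Y):
RRRRRRRRR
RRRRRRYRR
RRRRRRYRR
RRRYRRRRR
RRRRRRRRR
After op 3 paint(4,8,Y):
RRRRRRRRR
RRRRRRYRR
RRRRRRYRR
RRRYRRRRR
RRRRRRRRY
After op 4 fill(1,5,B) [41 cells changed]:
BBBBBBBBB
BBBBBBYBB
BBBBBBYBB
BBBYBBBBB
BBBBBBBBY
After op 5 paint(3,7,K):
BBBBBBBBB
BBBBBBYBB
BBBBBBYBB
BBBYBBBKB
BBBBBBBBY
After op 6 paint(2,4,Y):
BBBBBBBBB
BBBBBBYBB
BBBBYBYBB
BBBYBBBKB
BBBBBBBBY

Answer: BBBBBBBBB
BBBBBBYBB
BBBBYBYBB
BBBYBBBKB
BBBBBBBBY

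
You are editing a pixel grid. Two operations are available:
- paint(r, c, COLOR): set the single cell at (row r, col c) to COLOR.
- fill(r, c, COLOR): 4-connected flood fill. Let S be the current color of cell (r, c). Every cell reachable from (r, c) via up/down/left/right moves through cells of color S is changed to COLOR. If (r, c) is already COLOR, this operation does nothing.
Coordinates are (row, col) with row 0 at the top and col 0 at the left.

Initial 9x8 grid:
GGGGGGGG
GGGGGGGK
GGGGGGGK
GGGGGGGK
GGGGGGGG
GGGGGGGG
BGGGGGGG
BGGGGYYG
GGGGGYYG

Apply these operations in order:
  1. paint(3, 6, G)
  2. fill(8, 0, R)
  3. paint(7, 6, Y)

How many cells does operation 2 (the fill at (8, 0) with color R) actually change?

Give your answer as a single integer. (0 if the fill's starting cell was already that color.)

Answer: 63

Derivation:
After op 1 paint(3,6,G):
GGGGGGGG
GGGGGGGK
GGGGGGGK
GGGGGGGK
GGGGGGGG
GGGGGGGG
BGGGGGGG
BGGGGYYG
GGGGGYYG
After op 2 fill(8,0,R) [63 cells changed]:
RRRRRRRR
RRRRRRRK
RRRRRRRK
RRRRRRRK
RRRRRRRR
RRRRRRRR
BRRRRRRR
BRRRRYYR
RRRRRYYR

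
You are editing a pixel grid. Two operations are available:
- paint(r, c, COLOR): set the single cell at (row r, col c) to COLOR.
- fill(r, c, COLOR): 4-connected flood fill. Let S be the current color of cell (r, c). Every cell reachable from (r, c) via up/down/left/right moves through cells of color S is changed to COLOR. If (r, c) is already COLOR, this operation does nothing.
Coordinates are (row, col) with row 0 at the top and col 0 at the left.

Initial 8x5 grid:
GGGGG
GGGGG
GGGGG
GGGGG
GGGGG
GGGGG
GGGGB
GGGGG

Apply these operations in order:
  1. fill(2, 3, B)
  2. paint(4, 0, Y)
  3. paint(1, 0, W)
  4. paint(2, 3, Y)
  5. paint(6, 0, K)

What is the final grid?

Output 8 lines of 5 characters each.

After op 1 fill(2,3,B) [39 cells changed]:
BBBBB
BBBBB
BBBBB
BBBBB
BBBBB
BBBBB
BBBBB
BBBBB
After op 2 paint(4,0,Y):
BBBBB
BBBBB
BBBBB
BBBBB
YBBBB
BBBBB
BBBBB
BBBBB
After op 3 paint(1,0,W):
BBBBB
WBBBB
BBBBB
BBBBB
YBBBB
BBBBB
BBBBB
BBBBB
After op 4 paint(2,3,Y):
BBBBB
WBBBB
BBBYB
BBBBB
YBBBB
BBBBB
BBBBB
BBBBB
After op 5 paint(6,0,K):
BBBBB
WBBBB
BBBYB
BBBBB
YBBBB
BBBBB
KBBBB
BBBBB

Answer: BBBBB
WBBBB
BBBYB
BBBBB
YBBBB
BBBBB
KBBBB
BBBBB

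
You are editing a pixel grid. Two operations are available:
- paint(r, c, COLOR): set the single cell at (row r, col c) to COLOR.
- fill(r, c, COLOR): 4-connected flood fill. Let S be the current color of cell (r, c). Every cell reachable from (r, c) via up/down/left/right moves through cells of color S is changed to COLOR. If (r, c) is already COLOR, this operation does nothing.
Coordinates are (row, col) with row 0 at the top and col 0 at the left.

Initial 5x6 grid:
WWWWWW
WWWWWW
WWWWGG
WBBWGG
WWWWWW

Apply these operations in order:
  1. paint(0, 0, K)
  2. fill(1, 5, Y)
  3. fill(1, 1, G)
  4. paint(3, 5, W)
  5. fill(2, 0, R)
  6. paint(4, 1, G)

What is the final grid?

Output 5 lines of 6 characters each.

After op 1 paint(0,0,K):
KWWWWW
WWWWWW
WWWWGG
WBBWGG
WWWWWW
After op 2 fill(1,5,Y) [23 cells changed]:
KYYYYY
YYYYYY
YYYYGG
YBBYGG
YYYYYY
After op 3 fill(1,1,G) [23 cells changed]:
KGGGGG
GGGGGG
GGGGGG
GBBGGG
GGGGGG
After op 4 paint(3,5,W):
KGGGGG
GGGGGG
GGGGGG
GBBGGW
GGGGGG
After op 5 fill(2,0,R) [26 cells changed]:
KRRRRR
RRRRRR
RRRRRR
RBBRRW
RRRRRR
After op 6 paint(4,1,G):
KRRRRR
RRRRRR
RRRRRR
RBBRRW
RGRRRR

Answer: KRRRRR
RRRRRR
RRRRRR
RBBRRW
RGRRRR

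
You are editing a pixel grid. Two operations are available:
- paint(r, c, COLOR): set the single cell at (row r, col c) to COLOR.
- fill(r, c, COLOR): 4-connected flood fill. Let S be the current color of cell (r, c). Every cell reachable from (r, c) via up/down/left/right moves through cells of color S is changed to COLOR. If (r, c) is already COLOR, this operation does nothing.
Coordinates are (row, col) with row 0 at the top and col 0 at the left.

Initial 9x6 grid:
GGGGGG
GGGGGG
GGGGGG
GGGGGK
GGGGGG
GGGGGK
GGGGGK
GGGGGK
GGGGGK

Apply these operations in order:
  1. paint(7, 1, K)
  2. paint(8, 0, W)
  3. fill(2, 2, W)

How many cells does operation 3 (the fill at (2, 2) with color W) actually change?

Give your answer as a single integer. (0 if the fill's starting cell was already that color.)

Answer: 47

Derivation:
After op 1 paint(7,1,K):
GGGGGG
GGGGGG
GGGGGG
GGGGGK
GGGGGG
GGGGGK
GGGGGK
GKGGGK
GGGGGK
After op 2 paint(8,0,W):
GGGGGG
GGGGGG
GGGGGG
GGGGGK
GGGGGG
GGGGGK
GGGGGK
GKGGGK
WGGGGK
After op 3 fill(2,2,W) [47 cells changed]:
WWWWWW
WWWWWW
WWWWWW
WWWWWK
WWWWWW
WWWWWK
WWWWWK
WKWWWK
WWWWWK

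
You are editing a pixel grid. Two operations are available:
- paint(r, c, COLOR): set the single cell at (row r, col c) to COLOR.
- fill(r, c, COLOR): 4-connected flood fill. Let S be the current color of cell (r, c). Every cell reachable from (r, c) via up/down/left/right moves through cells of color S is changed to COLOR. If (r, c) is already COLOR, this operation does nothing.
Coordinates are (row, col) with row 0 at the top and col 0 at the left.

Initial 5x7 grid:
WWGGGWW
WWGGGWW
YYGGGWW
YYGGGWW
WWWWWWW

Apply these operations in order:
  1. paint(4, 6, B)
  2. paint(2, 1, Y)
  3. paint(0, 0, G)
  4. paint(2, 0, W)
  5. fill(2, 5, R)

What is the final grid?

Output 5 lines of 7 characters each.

Answer: GWGGGRR
WWGGGRR
WYGGGRR
YYGGGRR
RRRRRRB

Derivation:
After op 1 paint(4,6,B):
WWGGGWW
WWGGGWW
YYGGGWW
YYGGGWW
WWWWWWB
After op 2 paint(2,1,Y):
WWGGGWW
WWGGGWW
YYGGGWW
YYGGGWW
WWWWWWB
After op 3 paint(0,0,G):
GWGGGWW
WWGGGWW
YYGGGWW
YYGGGWW
WWWWWWB
After op 4 paint(2,0,W):
GWGGGWW
WWGGGWW
WYGGGWW
YYGGGWW
WWWWWWB
After op 5 fill(2,5,R) [14 cells changed]:
GWGGGRR
WWGGGRR
WYGGGRR
YYGGGRR
RRRRRRB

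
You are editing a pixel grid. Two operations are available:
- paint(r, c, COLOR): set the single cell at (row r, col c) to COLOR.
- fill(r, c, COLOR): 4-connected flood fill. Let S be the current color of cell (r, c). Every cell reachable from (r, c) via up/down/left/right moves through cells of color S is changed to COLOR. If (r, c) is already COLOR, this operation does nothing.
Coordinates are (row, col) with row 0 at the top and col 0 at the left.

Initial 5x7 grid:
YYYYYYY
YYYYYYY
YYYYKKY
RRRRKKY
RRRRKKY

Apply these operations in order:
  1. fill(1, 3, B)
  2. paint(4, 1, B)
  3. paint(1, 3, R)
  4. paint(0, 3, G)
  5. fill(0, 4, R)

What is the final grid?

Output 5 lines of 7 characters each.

Answer: BBBGRRR
BBBRRRR
BBBBKKR
RRRRKKR
RBRRKKR

Derivation:
After op 1 fill(1,3,B) [21 cells changed]:
BBBBBBB
BBBBBBB
BBBBKKB
RRRRKKB
RRRRKKB
After op 2 paint(4,1,B):
BBBBBBB
BBBBBBB
BBBBKKB
RRRRKKB
RBRRKKB
After op 3 paint(1,3,R):
BBBBBBB
BBBRBBB
BBBBKKB
RRRRKKB
RBRRKKB
After op 4 paint(0,3,G):
BBBGBBB
BBBRBBB
BBBBKKB
RRRRKKB
RBRRKKB
After op 5 fill(0,4,R) [9 cells changed]:
BBBGRRR
BBBRRRR
BBBBKKR
RRRRKKR
RBRRKKR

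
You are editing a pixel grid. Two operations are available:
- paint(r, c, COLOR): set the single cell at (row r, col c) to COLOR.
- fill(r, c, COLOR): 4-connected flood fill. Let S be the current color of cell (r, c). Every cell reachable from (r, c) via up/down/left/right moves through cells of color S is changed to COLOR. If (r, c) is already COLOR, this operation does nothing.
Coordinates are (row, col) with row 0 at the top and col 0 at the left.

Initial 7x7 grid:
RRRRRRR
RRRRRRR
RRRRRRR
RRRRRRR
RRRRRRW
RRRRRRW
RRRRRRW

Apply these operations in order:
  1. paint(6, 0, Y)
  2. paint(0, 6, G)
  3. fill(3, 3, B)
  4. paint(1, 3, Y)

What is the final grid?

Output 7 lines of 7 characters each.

Answer: BBBBBBG
BBBYBBB
BBBBBBB
BBBBBBB
BBBBBBW
BBBBBBW
YBBBBBW

Derivation:
After op 1 paint(6,0,Y):
RRRRRRR
RRRRRRR
RRRRRRR
RRRRRRR
RRRRRRW
RRRRRRW
YRRRRRW
After op 2 paint(0,6,G):
RRRRRRG
RRRRRRR
RRRRRRR
RRRRRRR
RRRRRRW
RRRRRRW
YRRRRRW
After op 3 fill(3,3,B) [44 cells changed]:
BBBBBBG
BBBBBBB
BBBBBBB
BBBBBBB
BBBBBBW
BBBBBBW
YBBBBBW
After op 4 paint(1,3,Y):
BBBBBBG
BBBYBBB
BBBBBBB
BBBBBBB
BBBBBBW
BBBBBBW
YBBBBBW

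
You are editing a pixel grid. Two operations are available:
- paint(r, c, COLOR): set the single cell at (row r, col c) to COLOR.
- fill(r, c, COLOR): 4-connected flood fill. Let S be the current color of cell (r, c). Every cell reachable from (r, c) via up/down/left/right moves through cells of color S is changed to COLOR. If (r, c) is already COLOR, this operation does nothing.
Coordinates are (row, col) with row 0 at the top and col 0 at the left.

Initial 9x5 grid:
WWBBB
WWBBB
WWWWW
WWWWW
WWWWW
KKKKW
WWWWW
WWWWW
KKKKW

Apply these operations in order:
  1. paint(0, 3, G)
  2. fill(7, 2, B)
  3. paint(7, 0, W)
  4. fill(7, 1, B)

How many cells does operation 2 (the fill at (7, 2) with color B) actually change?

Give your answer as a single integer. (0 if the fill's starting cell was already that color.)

Answer: 31

Derivation:
After op 1 paint(0,3,G):
WWBGB
WWBBB
WWWWW
WWWWW
WWWWW
KKKKW
WWWWW
WWWWW
KKKKW
After op 2 fill(7,2,B) [31 cells changed]:
BBBGB
BBBBB
BBBBB
BBBBB
BBBBB
KKKKB
BBBBB
BBBBB
KKKKB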